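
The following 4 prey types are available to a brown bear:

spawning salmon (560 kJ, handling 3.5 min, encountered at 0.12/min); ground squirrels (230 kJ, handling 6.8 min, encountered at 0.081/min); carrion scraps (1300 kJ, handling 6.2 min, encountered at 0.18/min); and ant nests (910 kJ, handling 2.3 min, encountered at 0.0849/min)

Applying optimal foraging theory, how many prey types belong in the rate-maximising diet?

3

Profitabilities (E/h, kJ/min): ant nests 396, carrion scraps 210, spawning salmon 160, ground squirrels 33.8. Add prey in this order while the next type's profitability exceeds the intake rate on those already taken.
Rate on top 1: 64.64. carrion scraps: 210 > 64.64 → include.
Rate on top 2: 134.7. spawning salmon: 160 > 134.7 → include.
Rate on top 3: 138.6. ground squirrels: 33.8 < 138.6 → exclude; stop.
Optimal diet: ant nests, carrion scraps, spawning salmon — 3 of 4 types.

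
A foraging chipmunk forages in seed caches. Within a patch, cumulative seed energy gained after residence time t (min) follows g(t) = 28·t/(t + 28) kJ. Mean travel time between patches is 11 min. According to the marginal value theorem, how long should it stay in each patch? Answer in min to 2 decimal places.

Optimal t* satisfies g'(t*) = g(t*)/(T + t*).
g'(t) = 28·28/(t + 28)². Setting 28·28/(t+28)² = 28t/[(t+28)(11+t)] gives 28(11+t) = t(t+28), so t² = 28×11 = 308.
t* = √308 = 17.55 min.

17.55 min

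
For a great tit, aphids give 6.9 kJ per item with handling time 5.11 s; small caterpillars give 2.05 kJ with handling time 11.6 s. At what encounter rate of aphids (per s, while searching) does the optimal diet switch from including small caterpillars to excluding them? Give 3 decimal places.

0.029 per s

The zero-one rule: include small caterpillars iff E₂/h₂ > λE₁/(1+λh₁). Equality gives the switch point.
λE₁h₂ = E₂ + λE₂h₁ ⇒ λ = E₂/(E₁h₂ − E₂h₁) = 2.05/(80.04 − 10.48) = 0.02947 per s.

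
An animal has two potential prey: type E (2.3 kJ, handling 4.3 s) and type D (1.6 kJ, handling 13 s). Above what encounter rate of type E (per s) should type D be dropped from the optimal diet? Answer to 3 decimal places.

0.070 per s

At the threshold, the rate on type E alone equals the profitability of type D: λ·2.3/(1 + λ·4.3) = 1.6/13 = 0.1231.
Rearranging, λ(2.3 − 0.1231×4.3) = 0.1231, so λ = 0.1231/1.771 = 0.0695 per s.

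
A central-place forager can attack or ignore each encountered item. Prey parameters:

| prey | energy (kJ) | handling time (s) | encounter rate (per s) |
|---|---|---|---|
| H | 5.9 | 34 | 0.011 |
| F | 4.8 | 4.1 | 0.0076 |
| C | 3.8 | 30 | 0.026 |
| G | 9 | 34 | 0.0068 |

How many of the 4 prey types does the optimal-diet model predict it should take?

Rank by E/h (kJ/s): F 1.17, G 0.265, H 0.174, C 0.127. Include each in turn until the next type's E/h falls below the running intake rate.
Rate on top 1: 0.03538. G: 0.265 > 0.03538 → include.
Rate on top 2: 0.07738. H: 0.174 > 0.07738 → include.
Rate on top 3: 0.09935. C: 0.127 > 0.09935 → include.
Optimal diet: F, G, H, C — 4 of 4 types.

4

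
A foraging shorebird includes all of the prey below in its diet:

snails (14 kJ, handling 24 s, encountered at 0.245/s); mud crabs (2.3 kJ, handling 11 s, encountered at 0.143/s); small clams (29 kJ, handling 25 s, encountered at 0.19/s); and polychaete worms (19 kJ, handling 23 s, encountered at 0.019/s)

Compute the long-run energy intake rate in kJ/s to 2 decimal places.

R = (0.245×14 + 0.143×2.3 + 0.19×29 + 0.019×19) / (1 + 0.245×24 + 0.143×11 + 0.19×25 + 0.019×23) = 9.63/13.64 = 0.706 kJ/s.

0.71 kJ/s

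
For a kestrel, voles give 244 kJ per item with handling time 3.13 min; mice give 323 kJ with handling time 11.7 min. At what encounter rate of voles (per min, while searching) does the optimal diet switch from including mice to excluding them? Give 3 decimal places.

Drop mice once their profitability E₂/h₂ falls below the rate achievable on voles alone: E₂/h₂ = λE₁/(1 + λh₁).
Solve for λ: λE₁h₂ = E₂(1 + λh₁) → λ(E₁h₂ − E₂h₁) = E₂ → λ = E₂/(E₁h₂ − E₂h₁).
λ = 323/(244×11.7 − 323×3.13) = 323/1844 = 0.1752 per min.

0.175 per min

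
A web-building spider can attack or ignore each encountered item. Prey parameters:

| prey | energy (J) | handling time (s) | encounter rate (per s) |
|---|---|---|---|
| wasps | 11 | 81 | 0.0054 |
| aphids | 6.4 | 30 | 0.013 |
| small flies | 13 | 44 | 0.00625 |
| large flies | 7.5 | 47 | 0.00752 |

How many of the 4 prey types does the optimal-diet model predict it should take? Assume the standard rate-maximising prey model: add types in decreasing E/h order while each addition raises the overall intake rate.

4

Rank by E/h (J/s): small flies 0.295, aphids 0.213, large flies 0.16, wasps 0.136. Include each in turn until the next type's E/h falls below the running intake rate.
Rate on top 1: 0.06373. aphids: 0.213 > 0.06373 → include.
Rate on top 2: 0.09877. large flies: 0.16 > 0.09877 → include.
Rate on top 3: 0.1094. wasps: 0.136 > 0.1094 → include.
Optimal diet: small flies, aphids, large flies, wasps — 4 of 4 types.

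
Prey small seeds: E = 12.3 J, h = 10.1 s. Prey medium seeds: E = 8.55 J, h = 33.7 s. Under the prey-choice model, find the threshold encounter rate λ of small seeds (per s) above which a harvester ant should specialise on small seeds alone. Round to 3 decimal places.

At the threshold, the rate on small seeds alone equals the profitability of medium seeds: λ·12.3/(1 + λ·10.1) = 8.55/33.7 = 0.2537.
Rearranging, λ(12.3 − 0.2537×10.1) = 0.2537, so λ = 0.2537/9.738 = 0.02605 per s.

0.026 per s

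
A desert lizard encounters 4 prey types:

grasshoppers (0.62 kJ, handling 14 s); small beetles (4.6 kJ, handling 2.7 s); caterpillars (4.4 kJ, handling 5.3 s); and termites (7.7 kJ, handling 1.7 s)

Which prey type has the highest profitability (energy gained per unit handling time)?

termites

Profitability E/h (kJ/s): grasshoppers = 0.62/14 = 0.0443, small beetles = 4.6/2.7 = 1.7, caterpillars = 4.4/5.3 = 0.83, termites = 7.7/1.7 = 4.53.
Ranked: termites > small beetles > caterpillars > grasshoppers.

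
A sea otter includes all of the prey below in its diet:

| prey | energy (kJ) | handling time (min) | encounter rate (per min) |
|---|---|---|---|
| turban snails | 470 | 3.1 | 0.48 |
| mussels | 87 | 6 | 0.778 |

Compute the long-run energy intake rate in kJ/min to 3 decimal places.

Energy encountered per unit search time: 0.48×470 + 0.778×87 = 293.3 kJ/min.
Handling time per unit search time: 0.48×3.1 + 0.778×6 = 6.156.
Rate = 293.3/(1 + 6.156) = 40.98 kJ/min.

40.985 kJ/min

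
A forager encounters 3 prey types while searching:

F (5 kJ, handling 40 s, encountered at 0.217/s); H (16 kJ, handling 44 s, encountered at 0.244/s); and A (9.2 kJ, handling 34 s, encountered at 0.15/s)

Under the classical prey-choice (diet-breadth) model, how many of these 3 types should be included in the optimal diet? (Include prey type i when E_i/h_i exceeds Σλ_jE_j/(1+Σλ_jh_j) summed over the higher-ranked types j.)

1

Rank by E/h (kJ/s): H 0.364, A 0.271, F 0.125. Include each in turn until the next type's E/h falls below the running intake rate.
Rate on top 1: 0.3327. A: 0.271 < 0.3327 → exclude; stop.
Optimal diet: H — 1 of 3 types.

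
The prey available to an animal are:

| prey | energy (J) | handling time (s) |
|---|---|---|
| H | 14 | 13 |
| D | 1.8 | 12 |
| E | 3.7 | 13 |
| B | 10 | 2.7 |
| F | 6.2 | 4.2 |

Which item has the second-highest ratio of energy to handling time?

In descending order of E/h:
B: 10/2.7 = 3.7 J/s
F: 6.2/4.2 = 1.48 J/s
H: 14/13 = 1.08 J/s
E: 3.7/13 = 0.285 J/s
D: 1.8/12 = 0.15 J/s

F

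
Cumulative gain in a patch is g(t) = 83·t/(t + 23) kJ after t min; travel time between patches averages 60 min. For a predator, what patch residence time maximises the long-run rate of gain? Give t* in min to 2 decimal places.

37.15 min

Optimal t* satisfies g'(t*) = g(t*)/(T + t*).
g'(t) = 83·23/(t + 23)². Setting 83·23/(t+23)² = 83t/[(t+23)(60+t)] gives 23(60+t) = t(t+23), so t² = 23×60 = 1380.
t* = √1380 = 37.15 min.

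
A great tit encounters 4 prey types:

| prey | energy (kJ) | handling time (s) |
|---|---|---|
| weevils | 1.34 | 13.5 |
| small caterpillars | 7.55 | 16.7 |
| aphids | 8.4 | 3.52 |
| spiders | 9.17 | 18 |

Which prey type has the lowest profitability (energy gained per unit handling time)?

Profitability E/h (kJ/s): weevils = 1.34/13.5 = 0.0993, small caterpillars = 7.55/16.7 = 0.452, aphids = 8.4/3.52 = 2.39, spiders = 9.17/18 = 0.509.
Ranked: aphids > spiders > small caterpillars > weevils.

weevils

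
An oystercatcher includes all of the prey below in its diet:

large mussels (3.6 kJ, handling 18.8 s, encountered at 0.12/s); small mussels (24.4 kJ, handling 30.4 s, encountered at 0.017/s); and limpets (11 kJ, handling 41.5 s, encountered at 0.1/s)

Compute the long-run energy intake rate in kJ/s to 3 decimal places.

R = (0.12×3.6 + 0.017×24.4 + 0.1×11) / (1 + 0.12×18.8 + 0.017×30.4 + 0.1×41.5) = 1.947/7.923 = 0.2457 kJ/s.

0.246 kJ/s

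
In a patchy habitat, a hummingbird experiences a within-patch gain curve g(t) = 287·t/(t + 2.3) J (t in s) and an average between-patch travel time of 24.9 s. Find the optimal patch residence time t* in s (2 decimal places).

7.57 s

Maximise g(t)/(T+t): set derivative to zero → g'(t)(T+t) = g(t).
g'(t) = 287·2.3/(t + 2.3)². Setting 287·2.3/(t+2.3)² = 287t/[(t+2.3)(24.9+t)] gives 2.3(24.9+t) = t(t+2.3), so t² = 2.3×24.9 = 57.27.
t* = √57.27 = 7.568 s.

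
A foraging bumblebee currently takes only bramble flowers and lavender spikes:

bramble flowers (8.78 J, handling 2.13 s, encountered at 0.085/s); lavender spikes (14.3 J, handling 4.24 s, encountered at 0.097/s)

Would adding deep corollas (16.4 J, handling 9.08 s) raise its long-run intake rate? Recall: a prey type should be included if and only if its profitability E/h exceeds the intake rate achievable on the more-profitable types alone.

Yes

Intake rate on the current diet: R = (0.085×8.78 + 0.097×14.3) / (1 + 0.085×2.13 + 0.097×4.24) = 2.133/1.592 = 1.34 J/s.
Profitability of deep corollas: 16.4/9.08 = 1.806 J/s.
1.806 > 1.34, so adding deep corollas raises the average — include it.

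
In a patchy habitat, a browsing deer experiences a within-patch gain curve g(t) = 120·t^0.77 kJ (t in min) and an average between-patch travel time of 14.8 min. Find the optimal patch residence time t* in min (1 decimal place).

49.5 min

Maximise g(t)/(T+t): set derivative to zero → g'(t)(T+t) = g(t).
g'(t) = 0.77·120·t^-0.23. Setting 0.77·120·t^-0.23 = 120·t^0.77/(14.8+t) gives 0.77(14.8+t) = t, so 0.23·t = 0.77×14.8.
t* = 0.77×14.8/0.23 = 49.55 min.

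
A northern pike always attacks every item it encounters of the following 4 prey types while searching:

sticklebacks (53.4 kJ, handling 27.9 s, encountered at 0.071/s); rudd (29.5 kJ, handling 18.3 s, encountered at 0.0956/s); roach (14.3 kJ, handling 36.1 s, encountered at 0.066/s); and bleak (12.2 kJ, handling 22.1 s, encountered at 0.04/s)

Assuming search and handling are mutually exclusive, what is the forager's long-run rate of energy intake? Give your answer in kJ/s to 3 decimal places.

1.006 kJ/s

R = Σλ_iE_i / (1 + Σλ_ih_i)
Numerator: 0.071×53.4 + 0.0956×29.5 + 0.066×14.3 + 0.04×12.2 = 8.043
Denominator: 1 + 0.071×27.9 + 0.0956×18.3 + 0.066×36.1 + 0.04×22.1 = 7.997
R = 8.043/7.997 = 1.006 kJ/s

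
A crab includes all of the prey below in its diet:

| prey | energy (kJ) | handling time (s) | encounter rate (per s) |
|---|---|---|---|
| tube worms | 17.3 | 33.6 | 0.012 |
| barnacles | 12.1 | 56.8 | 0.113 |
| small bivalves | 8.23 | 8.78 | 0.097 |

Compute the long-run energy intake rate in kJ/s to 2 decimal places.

0.27 kJ/s

R = (0.012×17.3 + 0.113×12.1 + 0.097×8.23) / (1 + 0.012×33.6 + 0.113×56.8 + 0.097×8.78) = 2.373/8.673 = 0.2736 kJ/s.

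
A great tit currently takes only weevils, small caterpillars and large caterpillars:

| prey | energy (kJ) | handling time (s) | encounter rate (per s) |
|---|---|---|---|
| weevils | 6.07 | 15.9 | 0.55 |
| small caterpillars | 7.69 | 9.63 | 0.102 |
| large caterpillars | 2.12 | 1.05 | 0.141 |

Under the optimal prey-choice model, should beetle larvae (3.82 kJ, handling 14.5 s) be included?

On weevils, small caterpillars and large caterpillars alone, R = ΣλE/(1+Σλh) = 4.422/10.88 = 0.4066 kJ/s.
Profitability of beetle larvae: 3.82/14.5 = 0.2634 kJ/s.
Since 0.2634 < R, time spent handling beetle larvae is better spent searching.

No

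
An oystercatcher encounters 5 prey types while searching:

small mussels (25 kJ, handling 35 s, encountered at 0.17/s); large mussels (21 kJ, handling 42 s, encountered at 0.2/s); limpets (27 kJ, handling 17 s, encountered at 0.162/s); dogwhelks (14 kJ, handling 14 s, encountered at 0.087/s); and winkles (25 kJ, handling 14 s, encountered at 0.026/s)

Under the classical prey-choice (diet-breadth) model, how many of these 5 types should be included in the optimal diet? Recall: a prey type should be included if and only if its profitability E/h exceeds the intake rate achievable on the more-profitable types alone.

2

Rank by E/h (kJ/s): winkles 1.79, limpets 1.59, dogwhelks 1, small mussels 0.714, large mussels 0.5. Include each in turn until the next type's E/h falls below the running intake rate.
Rate on top 1: 0.4765. limpets: 1.59 > 0.4765 → include.
Rate on top 2: 1.22. dogwhelks: 1 < 1.22 → exclude; stop.
Optimal diet: winkles, limpets — 2 of 5 types.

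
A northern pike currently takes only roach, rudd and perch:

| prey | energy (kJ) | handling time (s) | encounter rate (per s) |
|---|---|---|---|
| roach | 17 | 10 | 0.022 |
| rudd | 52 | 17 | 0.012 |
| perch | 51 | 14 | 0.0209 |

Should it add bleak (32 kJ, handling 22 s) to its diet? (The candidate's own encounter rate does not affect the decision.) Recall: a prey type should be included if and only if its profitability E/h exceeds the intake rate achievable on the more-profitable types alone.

On roach, rudd and perch alone, R = ΣλE/(1+Σλh) = 2.064/1.717 = 1.202 kJ/s.
Profitability of bleak: 32/22 = 1.455 kJ/s.
1.455 > 1.202, so adding bleak raises the average — include it.

Yes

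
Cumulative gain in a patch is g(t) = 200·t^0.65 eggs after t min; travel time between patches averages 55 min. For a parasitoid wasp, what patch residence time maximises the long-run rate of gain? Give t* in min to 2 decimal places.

102.14 min

Maximise g(t)/(T+t): set derivative to zero → g'(t)(T+t) = g(t).
g'(t) = 0.65·200·t^-0.35. Setting 0.65·200·t^-0.35 = 200·t^0.65/(55+t) gives 0.65(55+t) = t, so 0.35·t = 0.65×55.
t* = 0.65×55/0.35 = 102.1 min.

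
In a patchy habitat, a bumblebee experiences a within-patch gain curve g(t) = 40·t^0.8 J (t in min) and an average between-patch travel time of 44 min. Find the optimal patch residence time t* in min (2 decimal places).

176.00 min

Optimal t* satisfies g'(t*) = g(t*)/(T + t*).
g'(t) = 0.8·40·t^-0.2. Setting 0.8·40·t^-0.2 = 40·t^0.8/(44+t) gives 0.8(44+t) = t, so 0.20·t = 0.8×44.
t* = 0.8×44/0.20 = 176 min.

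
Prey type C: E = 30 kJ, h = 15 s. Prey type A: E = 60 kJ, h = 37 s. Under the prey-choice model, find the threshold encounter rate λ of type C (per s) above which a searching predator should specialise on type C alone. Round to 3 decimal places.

Drop type A once their profitability E₂/h₂ falls below the rate achievable on type C alone: E₂/h₂ = λE₁/(1 + λh₁).
Solve for λ: λE₁h₂ = E₂(1 + λh₁) → λ(E₁h₂ − E₂h₁) = E₂ → λ = E₂/(E₁h₂ − E₂h₁).
λ = 60/(30×37 − 60×15) = 60/210 = 0.2857 per s.

0.286 per s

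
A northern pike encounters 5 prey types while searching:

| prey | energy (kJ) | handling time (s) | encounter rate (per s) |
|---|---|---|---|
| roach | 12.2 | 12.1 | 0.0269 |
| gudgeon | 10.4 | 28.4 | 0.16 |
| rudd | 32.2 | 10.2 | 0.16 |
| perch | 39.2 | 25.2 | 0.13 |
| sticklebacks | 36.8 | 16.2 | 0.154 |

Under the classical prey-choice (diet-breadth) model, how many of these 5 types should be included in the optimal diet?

E/h in descending order: rudd 3.16, sticklebacks 2.27, perch 1.56, roach 1.01, gudgeon 0.366 kJ/s. The optimal diet is the largest prefix of this list for which every included type satisfies E_i/h_i > R on the types above it.
Rate on top 1: 1.957. sticklebacks: 2.27 > 1.957 → include.
Rate on top 2: 2.11. perch: 1.56 < 2.11 → exclude; stop.
Optimal diet: rudd, sticklebacks — 2 of 5 types.

2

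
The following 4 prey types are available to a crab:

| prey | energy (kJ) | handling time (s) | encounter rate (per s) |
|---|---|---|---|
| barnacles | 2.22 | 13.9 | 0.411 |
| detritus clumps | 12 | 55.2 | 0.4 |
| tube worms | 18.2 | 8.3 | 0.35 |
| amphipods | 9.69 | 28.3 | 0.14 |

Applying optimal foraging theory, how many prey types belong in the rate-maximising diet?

1

Profitabilities (E/h, kJ/s): tube worms 2.19, amphipods 0.342, detritus clumps 0.217, barnacles 0.16. Add prey in this order while the next type's profitability exceeds the intake rate on those already taken.
Rate on top 1: 1.631. amphipods: 0.342 < 1.631 → exclude; stop.
Optimal diet: tube worms — 1 of 4 types.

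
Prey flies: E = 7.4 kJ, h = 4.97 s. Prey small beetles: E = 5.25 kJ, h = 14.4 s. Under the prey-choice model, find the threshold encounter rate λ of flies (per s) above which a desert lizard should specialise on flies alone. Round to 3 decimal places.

At the threshold, the rate on flies alone equals the profitability of small beetles: λ·7.4/(1 + λ·4.97) = 5.25/14.4 = 0.3646.
Rearranging, λ(7.4 − 0.3646×4.97) = 0.3646, so λ = 0.3646/5.588 = 0.06524 per s.

0.065 per s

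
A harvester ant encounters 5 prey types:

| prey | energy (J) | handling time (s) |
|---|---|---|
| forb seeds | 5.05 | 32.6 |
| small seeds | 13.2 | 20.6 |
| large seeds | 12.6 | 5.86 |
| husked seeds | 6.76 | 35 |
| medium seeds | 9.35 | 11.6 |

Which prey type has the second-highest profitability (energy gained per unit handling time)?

In descending order of E/h:
large seeds: 12.6/5.86 = 2.15 J/s
medium seeds: 9.35/11.6 = 0.806 J/s
small seeds: 13.2/20.6 = 0.641 J/s
husked seeds: 6.76/35 = 0.193 J/s
forb seeds: 5.05/32.6 = 0.155 J/s

medium seeds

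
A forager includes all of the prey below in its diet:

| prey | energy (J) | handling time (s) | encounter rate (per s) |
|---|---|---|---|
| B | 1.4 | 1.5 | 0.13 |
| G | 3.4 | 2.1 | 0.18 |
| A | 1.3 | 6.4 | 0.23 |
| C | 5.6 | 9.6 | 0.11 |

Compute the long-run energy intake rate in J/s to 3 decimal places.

R = Σλ_iE_i / (1 + Σλ_ih_i)
Numerator: 0.13×1.4 + 0.18×3.4 + 0.23×1.3 + 0.11×5.6 = 1.709
Denominator: 1 + 0.13×1.5 + 0.18×2.1 + 0.23×6.4 + 0.11×9.6 = 4.101
R = 1.709/4.101 = 0.4167 J/s

0.417 J/s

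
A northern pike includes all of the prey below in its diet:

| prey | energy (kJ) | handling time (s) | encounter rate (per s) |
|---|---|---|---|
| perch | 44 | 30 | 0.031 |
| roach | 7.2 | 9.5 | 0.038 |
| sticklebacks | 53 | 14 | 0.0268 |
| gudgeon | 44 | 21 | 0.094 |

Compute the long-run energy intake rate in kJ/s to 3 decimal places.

1.550 kJ/s

R = (0.031×44 + 0.038×7.2 + 0.0268×53 + 0.094×44) / (1 + 0.031×30 + 0.038×9.5 + 0.0268×14 + 0.094×21) = 7.194/4.64 = 1.55 kJ/s.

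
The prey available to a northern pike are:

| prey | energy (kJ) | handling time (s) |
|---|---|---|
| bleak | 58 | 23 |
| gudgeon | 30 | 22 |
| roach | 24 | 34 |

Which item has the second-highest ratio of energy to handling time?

In descending order of E/h:
bleak: 58/23 = 2.52 kJ/s
gudgeon: 30/22 = 1.36 kJ/s
roach: 24/34 = 0.706 kJ/s

gudgeon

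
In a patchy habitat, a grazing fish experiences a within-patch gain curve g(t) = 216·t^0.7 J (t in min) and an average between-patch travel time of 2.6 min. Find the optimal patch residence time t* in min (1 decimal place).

Optimal t* satisfies g'(t*) = g(t*)/(T + t*).
g'(t) = 0.7·216·t^-0.3. Setting 0.7·216·t^-0.3 = 216·t^0.7/(2.6+t) gives 0.7(2.6+t) = t, so 0.30·t = 0.7×2.6.
t* = 0.7×2.6/0.30 = 6.067 min.

6.1 min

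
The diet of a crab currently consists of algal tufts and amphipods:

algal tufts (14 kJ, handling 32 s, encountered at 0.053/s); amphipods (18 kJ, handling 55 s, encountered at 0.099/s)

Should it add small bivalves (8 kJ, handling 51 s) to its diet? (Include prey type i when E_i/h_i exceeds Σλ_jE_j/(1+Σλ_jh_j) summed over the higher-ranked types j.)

No

On algal tufts and amphipods alone, R = ΣλE/(1+Σλh) = 2.524/8.141 = 0.31 kJ/s.
small bivalves: E/h = 8/51 = 0.1569 kJ/s.
Since 0.1569 < R, time spent handling small bivalves is better spent searching.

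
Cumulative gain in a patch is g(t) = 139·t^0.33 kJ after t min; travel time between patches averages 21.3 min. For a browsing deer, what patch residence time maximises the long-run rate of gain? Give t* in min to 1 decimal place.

Optimal t* satisfies g'(t*) = g(t*)/(T + t*).
g'(t) = 0.33·139·t^-0.67. Setting 0.33·139·t^-0.67 = 139·t^0.33/(21.3+t) gives 0.33(21.3+t) = t, so 0.67·t = 0.33×21.3.
t* = 0.33×21.3/0.67 = 10.49 min.

10.5 min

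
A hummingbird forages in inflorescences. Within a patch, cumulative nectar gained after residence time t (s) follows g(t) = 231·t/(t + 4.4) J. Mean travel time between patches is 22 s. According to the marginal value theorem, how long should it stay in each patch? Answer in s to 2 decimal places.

Optimal t* satisfies g'(t*) = g(t*)/(T + t*).
g'(t) = 231·4.4/(t + 4.4)². Setting 231·4.4/(t+4.4)² = 231t/[(t+4.4)(22+t)] gives 4.4(22+t) = t(t+4.4), so t² = 4.4×22 = 96.8.
t* = √96.8 = 9.839 s.

9.84 s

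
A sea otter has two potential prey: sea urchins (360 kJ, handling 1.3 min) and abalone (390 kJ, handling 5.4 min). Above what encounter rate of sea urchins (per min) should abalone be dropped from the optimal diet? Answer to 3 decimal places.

0.271 per min

Drop abalone once their profitability E₂/h₂ falls below the rate achievable on sea urchins alone: E₂/h₂ = λE₁/(1 + λh₁).
Solve for λ: λE₁h₂ = E₂(1 + λh₁) → λ(E₁h₂ − E₂h₁) = E₂ → λ = E₂/(E₁h₂ − E₂h₁).
λ = 390/(360×5.4 − 390×1.3) = 390/1437 = 0.2714 per min.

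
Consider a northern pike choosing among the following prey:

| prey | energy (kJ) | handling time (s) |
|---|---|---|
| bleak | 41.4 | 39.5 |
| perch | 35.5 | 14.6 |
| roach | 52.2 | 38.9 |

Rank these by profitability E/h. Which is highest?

In descending order of E/h:
perch: 35.5/14.6 = 2.43 kJ/s
roach: 52.2/38.9 = 1.34 kJ/s
bleak: 41.4/39.5 = 1.05 kJ/s

perch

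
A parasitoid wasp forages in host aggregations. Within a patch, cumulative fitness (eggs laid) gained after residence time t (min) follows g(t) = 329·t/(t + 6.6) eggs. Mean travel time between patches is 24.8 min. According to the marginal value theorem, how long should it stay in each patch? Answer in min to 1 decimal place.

Maximise g(t)/(T+t): set derivative to zero → g'(t)(T+t) = g(t).
g'(t) = 329·6.6/(t + 6.6)². Setting 329·6.6/(t+6.6)² = 329t/[(t+6.6)(24.8+t)] gives 6.6(24.8+t) = t(t+6.6), so t² = 6.6×24.8 = 163.7.
t* = √163.7 = 12.79 min.

12.8 min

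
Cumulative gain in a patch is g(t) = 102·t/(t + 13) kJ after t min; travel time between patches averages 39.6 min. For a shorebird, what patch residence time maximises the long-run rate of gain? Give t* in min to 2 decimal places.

22.69 min

By the marginal value theorem, leave when the instantaneous gain rate g'(t) equals the habitat-wide average g(t)/(T + t).
g'(t) = 102·13/(t + 13)². Setting 102·13/(t+13)² = 102t/[(t+13)(39.6+t)] gives 13(39.6+t) = t(t+13), so t² = 13×39.6 = 514.8.
t* = √514.8 = 22.69 min.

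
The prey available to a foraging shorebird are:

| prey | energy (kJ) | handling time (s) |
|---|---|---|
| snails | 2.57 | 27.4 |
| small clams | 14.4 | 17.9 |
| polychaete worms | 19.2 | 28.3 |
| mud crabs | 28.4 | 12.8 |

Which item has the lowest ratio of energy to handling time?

Profitability E/h (kJ/s): snails = 2.57/27.4 = 0.0938, small clams = 14.4/17.9 = 0.804, polychaete worms = 19.2/28.3 = 0.678, mud crabs = 28.4/12.8 = 2.22.
Ranked: mud crabs > small clams > polychaete worms > snails.

snails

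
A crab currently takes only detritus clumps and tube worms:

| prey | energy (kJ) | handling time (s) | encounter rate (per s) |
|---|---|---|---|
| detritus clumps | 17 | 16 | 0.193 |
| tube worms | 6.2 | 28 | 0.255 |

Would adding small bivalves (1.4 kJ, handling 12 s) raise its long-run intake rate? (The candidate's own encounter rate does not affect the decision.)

No

On detritus clumps and tube worms alone, R = ΣλE/(1+Σλh) = 4.862/11.23 = 0.433 kJ/s.
Profitability of small bivalves: 1.4/12 = 0.1167 kJ/s.
0.1167 < 0.433, so adding small bivalves would lower the average — exclude it.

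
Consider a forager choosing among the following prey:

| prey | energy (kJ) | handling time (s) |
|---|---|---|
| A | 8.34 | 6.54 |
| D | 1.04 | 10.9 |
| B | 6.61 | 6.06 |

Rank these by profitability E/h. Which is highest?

Profitability E/h (kJ/s): A = 8.34/6.54 = 1.28, D = 1.04/10.9 = 0.0954, B = 6.61/6.06 = 1.09.
Ranked: A > B > D.

A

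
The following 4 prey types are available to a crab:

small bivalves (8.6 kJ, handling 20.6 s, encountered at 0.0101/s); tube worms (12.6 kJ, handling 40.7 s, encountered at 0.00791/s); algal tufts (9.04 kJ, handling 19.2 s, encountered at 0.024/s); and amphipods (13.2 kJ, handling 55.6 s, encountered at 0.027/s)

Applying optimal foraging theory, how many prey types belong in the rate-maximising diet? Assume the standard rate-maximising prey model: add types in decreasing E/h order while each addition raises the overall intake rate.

4

Profitabilities (E/h, kJ/s): algal tufts 0.471, small bivalves 0.417, tube worms 0.31, amphipods 0.237. Add prey in this order while the next type's profitability exceeds the intake rate on those already taken.
Rate on top 1: 0.1485. small bivalves: 0.417 > 0.1485 → include.
Rate on top 2: 0.1821. tube worms: 0.31 > 0.1821 → include.
Rate on top 3: 0.2027. amphipods: 0.237 > 0.2027 → include.
Optimal diet: algal tufts, small bivalves, tube worms, amphipods — 4 of 4 types.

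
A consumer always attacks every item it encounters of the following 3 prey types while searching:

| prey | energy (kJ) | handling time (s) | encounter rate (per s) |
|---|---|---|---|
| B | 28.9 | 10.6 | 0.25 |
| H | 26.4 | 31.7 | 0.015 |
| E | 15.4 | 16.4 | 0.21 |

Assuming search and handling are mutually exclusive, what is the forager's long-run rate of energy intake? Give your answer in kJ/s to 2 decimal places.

1.43 kJ/s

Energy encountered per unit search time: 0.25×28.9 + 0.015×26.4 + 0.21×15.4 = 10.86 kJ/s.
Handling time per unit search time: 0.25×10.6 + 0.015×31.7 + 0.21×16.4 = 6.569.
Rate = 10.86/(1 + 6.569) = 1.434 kJ/s.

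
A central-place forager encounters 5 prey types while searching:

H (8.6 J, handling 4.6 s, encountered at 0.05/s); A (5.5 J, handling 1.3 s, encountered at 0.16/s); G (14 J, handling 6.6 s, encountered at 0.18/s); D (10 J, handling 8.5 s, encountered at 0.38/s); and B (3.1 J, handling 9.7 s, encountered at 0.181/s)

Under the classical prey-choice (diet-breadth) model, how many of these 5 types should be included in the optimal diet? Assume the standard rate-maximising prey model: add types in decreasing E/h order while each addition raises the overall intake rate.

E/h in descending order: A 4.23, G 2.12, H 1.87, D 1.18, B 0.32 J/s. The optimal diet is the largest prefix of this list for which every included type satisfies E_i/h_i > R on the types above it.
Rate on top 1: 0.7285. G: 2.12 > 0.7285 → include.
Rate on top 2: 1.419. H: 1.87 > 1.419 → include.
Rate on top 3: 1.458. D: 1.18 < 1.458 → exclude; stop.
Optimal diet: A, G, H — 3 of 5 types.

3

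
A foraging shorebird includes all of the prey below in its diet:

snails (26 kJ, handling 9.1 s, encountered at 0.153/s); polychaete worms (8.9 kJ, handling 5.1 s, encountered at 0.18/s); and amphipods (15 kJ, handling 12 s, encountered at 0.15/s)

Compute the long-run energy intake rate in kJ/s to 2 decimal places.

R = Σλ_iE_i / (1 + Σλ_ih_i)
Numerator: 0.153×26 + 0.18×8.9 + 0.15×15 = 7.83
Denominator: 1 + 0.153×9.1 + 0.18×5.1 + 0.15×12 = 5.11
R = 7.83/5.11 = 1.532 kJ/s

1.53 kJ/s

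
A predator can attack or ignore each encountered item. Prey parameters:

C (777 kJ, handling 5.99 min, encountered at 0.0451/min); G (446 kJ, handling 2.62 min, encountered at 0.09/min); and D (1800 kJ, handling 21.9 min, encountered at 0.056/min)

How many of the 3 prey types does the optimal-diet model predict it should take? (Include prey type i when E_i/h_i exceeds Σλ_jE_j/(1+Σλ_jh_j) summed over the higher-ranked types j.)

3

E/h in descending order: G 170, C 130, D 82.2 kJ/min. The optimal diet is the largest prefix of this list for which every included type satisfies E_i/h_i > R on the types above it.
Rate on top 1: 32.48. C: 130 > 32.48 → include.
Rate on top 2: 49.92. D: 82.2 > 49.92 → include.
Optimal diet: G, C, D — 3 of 3 types.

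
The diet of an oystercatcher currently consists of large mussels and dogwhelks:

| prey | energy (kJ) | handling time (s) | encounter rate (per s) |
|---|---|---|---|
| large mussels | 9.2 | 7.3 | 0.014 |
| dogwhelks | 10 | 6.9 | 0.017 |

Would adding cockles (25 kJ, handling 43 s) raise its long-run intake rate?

Yes

On large mussels and dogwhelks alone, R = ΣλE/(1+Σλh) = 0.2988/1.22 = 0.245 kJ/s.
Profitability of cockles: 25/43 = 0.5814 kJ/s.
Since 0.5814 > R, including cockles increases the long-run rate.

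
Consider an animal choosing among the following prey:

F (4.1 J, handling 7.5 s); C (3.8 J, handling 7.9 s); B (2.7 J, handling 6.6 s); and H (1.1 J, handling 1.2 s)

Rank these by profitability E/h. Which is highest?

In descending order of E/h:
H: 1.1/1.2 = 0.917 J/s
F: 4.1/7.5 = 0.547 J/s
C: 3.8/7.9 = 0.481 J/s
B: 2.7/6.6 = 0.409 J/s

H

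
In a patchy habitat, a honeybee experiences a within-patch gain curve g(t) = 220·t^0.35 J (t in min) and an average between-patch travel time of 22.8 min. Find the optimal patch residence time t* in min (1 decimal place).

By the marginal value theorem, leave when the instantaneous gain rate g'(t) equals the habitat-wide average g(t)/(T + t).
g'(t) = 0.35·220·t^-0.65. Setting 0.35·220·t^-0.65 = 220·t^0.35/(22.8+t) gives 0.35(22.8+t) = t, so 0.65·t = 0.35×22.8.
t* = 0.35×22.8/0.65 = 12.28 min.

12.3 min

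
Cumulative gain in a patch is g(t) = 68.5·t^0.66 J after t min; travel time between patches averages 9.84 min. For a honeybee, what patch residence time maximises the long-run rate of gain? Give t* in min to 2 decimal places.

Optimal t* satisfies g'(t*) = g(t*)/(T + t*).
g'(t) = 0.66·68.5·t^-0.34. Setting 0.66·68.5·t^-0.34 = 68.5·t^0.66/(9.84+t) gives 0.66(9.84+t) = t, so 0.34·t = 0.66×9.84.
t* = 0.66×9.84/0.34 = 19.1 min.

19.10 min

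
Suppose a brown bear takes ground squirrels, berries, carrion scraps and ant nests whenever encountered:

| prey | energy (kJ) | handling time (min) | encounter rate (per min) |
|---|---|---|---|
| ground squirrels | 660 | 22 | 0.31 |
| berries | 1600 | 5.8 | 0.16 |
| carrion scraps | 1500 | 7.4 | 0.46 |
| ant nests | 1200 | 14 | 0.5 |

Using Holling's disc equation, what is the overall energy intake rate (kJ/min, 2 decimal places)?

R = Σλ_iE_i / (1 + Σλ_ih_i)
Numerator: 0.31×660 + 0.16×1600 + 0.46×1500 + 0.5×1200 = 1751
Denominator: 1 + 0.31×22 + 0.16×5.8 + 0.46×7.4 + 0.5×14 = 19.15
R = 1751/19.15 = 91.41 kJ/min

91.41 kJ/min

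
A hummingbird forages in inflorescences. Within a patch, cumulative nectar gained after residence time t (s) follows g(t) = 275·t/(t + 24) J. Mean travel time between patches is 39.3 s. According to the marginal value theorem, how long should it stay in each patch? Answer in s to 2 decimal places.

30.71 s

Optimal t* satisfies g'(t*) = g(t*)/(T + t*).
g'(t) = 275·24/(t + 24)². Setting 275·24/(t+24)² = 275t/[(t+24)(39.3+t)] gives 24(39.3+t) = t(t+24), so t² = 24×39.3 = 943.2.
t* = √943.2 = 30.71 s.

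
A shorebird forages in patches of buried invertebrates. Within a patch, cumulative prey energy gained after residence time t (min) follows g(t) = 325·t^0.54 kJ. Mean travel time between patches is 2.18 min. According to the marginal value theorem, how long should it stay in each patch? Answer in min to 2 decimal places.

2.56 min

Optimal t* satisfies g'(t*) = g(t*)/(T + t*).
g'(t) = 0.54·325·t^-0.46. Setting 0.54·325·t^-0.46 = 325·t^0.54/(2.18+t) gives 0.54(2.18+t) = t, so 0.46·t = 0.54×2.18.
t* = 0.54×2.18/0.46 = 2.559 min.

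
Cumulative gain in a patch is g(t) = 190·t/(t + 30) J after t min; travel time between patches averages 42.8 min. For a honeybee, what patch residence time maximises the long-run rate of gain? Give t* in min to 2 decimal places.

Maximise g(t)/(T+t): set derivative to zero → g'(t)(T+t) = g(t).
g'(t) = 190·30/(t + 30)². Setting 190·30/(t+30)² = 190t/[(t+30)(42.8+t)] gives 30(42.8+t) = t(t+30), so t² = 30×42.8 = 1284.
t* = √1284 = 35.83 min.

35.83 min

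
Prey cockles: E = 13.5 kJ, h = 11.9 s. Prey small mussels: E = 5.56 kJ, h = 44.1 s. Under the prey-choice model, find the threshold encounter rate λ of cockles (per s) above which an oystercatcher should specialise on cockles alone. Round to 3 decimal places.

0.011 per s

At the threshold, the rate on cockles alone equals the profitability of small mussels: λ·13.5/(1 + λ·11.9) = 5.56/44.1 = 0.1261.
Rearranging, λ(13.5 − 0.1261×11.9) = 0.1261, so λ = 0.1261/12 = 0.01051 per s.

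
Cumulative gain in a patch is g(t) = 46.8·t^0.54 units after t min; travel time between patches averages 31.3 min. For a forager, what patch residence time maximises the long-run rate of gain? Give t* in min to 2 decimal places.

36.74 min

By the marginal value theorem, leave when the instantaneous gain rate g'(t) equals the habitat-wide average g(t)/(T + t).
g'(t) = 0.54·46.8·t^-0.46. Setting 0.54·46.8·t^-0.46 = 46.8·t^0.54/(31.3+t) gives 0.54(31.3+t) = t, so 0.46·t = 0.54×31.3.
t* = 0.54×31.3/0.46 = 36.74 min.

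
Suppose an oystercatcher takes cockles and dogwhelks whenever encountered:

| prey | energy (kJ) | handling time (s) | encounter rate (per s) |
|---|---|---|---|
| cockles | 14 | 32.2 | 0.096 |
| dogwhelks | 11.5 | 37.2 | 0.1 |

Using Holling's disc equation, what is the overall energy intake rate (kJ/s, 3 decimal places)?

R = Σλ_iE_i / (1 + Σλ_ih_i)
Numerator: 0.096×14 + 0.1×11.5 = 2.494
Denominator: 1 + 0.096×32.2 + 0.1×37.2 = 7.811
R = 2.494/7.811 = 0.3193 kJ/s

0.319 kJ/s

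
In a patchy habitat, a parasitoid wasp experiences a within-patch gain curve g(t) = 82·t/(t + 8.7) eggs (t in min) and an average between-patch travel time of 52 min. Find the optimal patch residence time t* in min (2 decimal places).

21.27 min

Optimal t* satisfies g'(t*) = g(t*)/(T + t*).
g'(t) = 82·8.7/(t + 8.7)². Setting 82·8.7/(t+8.7)² = 82t/[(t+8.7)(52+t)] gives 8.7(52+t) = t(t+8.7), so t² = 8.7×52 = 452.4.
t* = √452.4 = 21.27 min.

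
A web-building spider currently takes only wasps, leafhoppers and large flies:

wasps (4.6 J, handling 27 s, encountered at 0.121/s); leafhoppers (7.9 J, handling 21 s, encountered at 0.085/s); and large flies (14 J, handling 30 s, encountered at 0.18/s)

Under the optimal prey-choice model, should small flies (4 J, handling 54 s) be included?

Current rate: (0.121×4.6 + 0.085×7.9 + 0.18×14)/(1 + 0.121×27 + 0.085×21 + 0.18×30) = 0.3273 J/s.
Profitability of small flies: 4/54 = 0.07407 J/s.
Since 0.07407 < R, time spent handling small flies is better spent searching.

No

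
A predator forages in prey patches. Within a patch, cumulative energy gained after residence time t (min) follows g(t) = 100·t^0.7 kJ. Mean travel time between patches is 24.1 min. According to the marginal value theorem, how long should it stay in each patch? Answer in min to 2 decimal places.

56.23 min

Optimal t* satisfies g'(t*) = g(t*)/(T + t*).
g'(t) = 0.7·100·t^-0.3. Setting 0.7·100·t^-0.3 = 100·t^0.7/(24.1+t) gives 0.7(24.1+t) = t, so 0.30·t = 0.7×24.1.
t* = 0.7×24.1/0.30 = 56.23 min.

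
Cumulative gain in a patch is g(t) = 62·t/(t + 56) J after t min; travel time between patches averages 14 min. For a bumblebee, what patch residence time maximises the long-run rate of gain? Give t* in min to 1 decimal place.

Maximise g(t)/(T+t): set derivative to zero → g'(t)(T+t) = g(t).
g'(t) = 62·56/(t + 56)². Setting 62·56/(t+56)² = 62t/[(t+56)(14+t)] gives 56(14+t) = t(t+56), so t² = 56×14 = 784.
t* = √784 = 28 min.

28.0 min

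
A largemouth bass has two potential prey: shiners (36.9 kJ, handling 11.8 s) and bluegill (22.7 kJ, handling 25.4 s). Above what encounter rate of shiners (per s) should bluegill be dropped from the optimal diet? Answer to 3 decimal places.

0.034 per s

The zero-one rule: include bluegill iff E₂/h₂ > λE₁/(1+λh₁). Equality gives the switch point.
λE₁h₂ = E₂ + λE₂h₁ ⇒ λ = E₂/(E₁h₂ − E₂h₁) = 22.7/(937.3 − 267.9) = 0.03391 per s.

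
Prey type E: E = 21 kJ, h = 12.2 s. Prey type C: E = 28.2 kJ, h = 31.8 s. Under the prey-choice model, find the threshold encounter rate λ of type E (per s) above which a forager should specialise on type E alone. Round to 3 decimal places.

The zero-one rule: include type C iff E₂/h₂ > λE₁/(1+λh₁). Equality gives the switch point.
λE₁h₂ = E₂ + λE₂h₁ ⇒ λ = E₂/(E₁h₂ − E₂h₁) = 28.2/(667.8 − 344) = 0.0871 per s.

0.087 per s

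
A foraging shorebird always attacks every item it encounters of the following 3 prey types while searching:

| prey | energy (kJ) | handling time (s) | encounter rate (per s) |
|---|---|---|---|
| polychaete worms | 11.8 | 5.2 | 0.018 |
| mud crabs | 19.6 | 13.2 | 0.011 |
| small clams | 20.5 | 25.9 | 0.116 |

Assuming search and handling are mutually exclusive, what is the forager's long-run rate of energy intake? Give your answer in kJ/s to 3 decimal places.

0.661 kJ/s

Energy encountered per unit search time: 0.018×11.8 + 0.011×19.6 + 0.116×20.5 = 2.806 kJ/s.
Handling time per unit search time: 0.018×5.2 + 0.011×13.2 + 0.116×25.9 = 3.243.
Rate = 2.806/(1 + 3.243) = 0.6613 kJ/s.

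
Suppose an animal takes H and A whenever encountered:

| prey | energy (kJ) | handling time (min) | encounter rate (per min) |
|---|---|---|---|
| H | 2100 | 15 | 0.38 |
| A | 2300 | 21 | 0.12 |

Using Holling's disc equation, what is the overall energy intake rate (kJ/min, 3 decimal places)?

Energy encountered per unit search time: 0.38×2100 + 0.12×2300 = 1074 kJ/min.
Handling time per unit search time: 0.38×15 + 0.12×21 = 8.22.
Rate = 1074/(1 + 8.22) = 116.5 kJ/min.

116.486 kJ/min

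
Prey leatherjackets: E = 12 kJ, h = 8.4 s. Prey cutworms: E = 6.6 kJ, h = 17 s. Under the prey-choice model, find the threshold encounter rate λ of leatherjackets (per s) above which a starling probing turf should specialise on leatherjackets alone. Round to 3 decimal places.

0.044 per s

The zero-one rule: include cutworms iff E₂/h₂ > λE₁/(1+λh₁). Equality gives the switch point.
λE₁h₂ = E₂ + λE₂h₁ ⇒ λ = E₂/(E₁h₂ − E₂h₁) = 6.6/(204 − 55.44) = 0.04443 per s.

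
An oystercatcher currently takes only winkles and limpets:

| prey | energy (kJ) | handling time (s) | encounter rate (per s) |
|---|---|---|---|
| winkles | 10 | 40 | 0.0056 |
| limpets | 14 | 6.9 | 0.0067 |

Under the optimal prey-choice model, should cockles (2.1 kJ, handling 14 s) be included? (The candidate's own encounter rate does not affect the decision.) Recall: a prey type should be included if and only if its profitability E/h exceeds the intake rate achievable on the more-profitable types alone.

On winkles and limpets alone, R = ΣλE/(1+Σλh) = 0.1498/1.27 = 0.1179 kJ/s.
cockles: E/h = 2.1/14 = 0.15 kJ/s.
Since 0.15 > R, including cockles increases the long-run rate.

Yes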